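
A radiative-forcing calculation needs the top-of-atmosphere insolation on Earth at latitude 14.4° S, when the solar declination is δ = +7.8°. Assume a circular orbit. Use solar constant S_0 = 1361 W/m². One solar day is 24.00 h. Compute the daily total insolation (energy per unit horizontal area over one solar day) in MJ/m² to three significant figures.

cos h₀ = −tan(-14.4°) tan(+7.800°) = 0.0352, h₀ = 1.5356 rad.
Bracket: h₀ sin ϕ sin δ + cos ϕ cos δ sin h₀ = 1.5356×-0.24869×0.13572 + 0.96858×0.99075×0.99938 = -0.051830 + 0.959026 = 0.907196.
Q̄ = (S_0/π) × [bracket] = (1361/π) × 0.907196 = 393.02 W/m².
Daily total = Q̄ × 24.00 h × 3600 s/h = 393.02 × 24.00 × 3600 / 10⁶ = 33.96 MJ/m².

34.0 MJ/m²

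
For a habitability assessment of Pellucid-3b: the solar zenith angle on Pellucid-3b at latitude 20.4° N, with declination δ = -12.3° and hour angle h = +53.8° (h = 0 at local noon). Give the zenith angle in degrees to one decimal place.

θ_z = 62.2°

cos θ_z = sin ϕ sin δ + cos ϕ cos δ cos h = -0.074256 + 0.540857 = 0.466601.
θ_z = arccos(0.466601) = 62.2°.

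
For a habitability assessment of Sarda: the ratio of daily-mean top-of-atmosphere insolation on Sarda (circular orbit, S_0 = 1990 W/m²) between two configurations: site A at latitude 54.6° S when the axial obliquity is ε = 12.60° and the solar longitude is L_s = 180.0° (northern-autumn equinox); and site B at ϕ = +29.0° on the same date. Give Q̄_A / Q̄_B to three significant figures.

— Configuration A (ϕ=-54.6°):
Solar declination: sin δ = sin ε · sin L_s = sin 12.60° × sin 180.0° = 0.00000, so δ = +0.000°.
cos h₀ = −tan(-54.6°) tan(+0.000°) = 0.0000, h₀ = 1.5708 rad.
Bracket: h₀ sin ϕ sin δ + cos ϕ cos δ sin h₀ = 1.5708×-0.81513×0.00000 + 0.57928×1.00000×1.00000 = -0.000000 + 0.579280 = 0.579280.
Q̄ = (S_0/π) × [bracket] = (1990/π) × 0.579280 = 366.94 W/m².
— Configuration B (ϕ=+29.0°):
cos h₀ = −tan(+29.0°) tan(+0.000°) = -0.0000, h₀ = 1.5708 rad.
Bracket: h₀ sin ϕ sin δ + cos ϕ cos δ sin h₀ = 1.5708×0.48481×0.00000 + 0.87462×1.00000×1.00000 = 0.000000 + 0.874620 = 0.874620.
Q̄ = (S_0/π) × [bracket] = (1990/π) × 0.874620 = 554.02 W/m².
Ratio Q̄_A / Q̄_B = 366.94 / 554.02 = 0.6623.

Q̄_A / Q̄_B ≈ 0.662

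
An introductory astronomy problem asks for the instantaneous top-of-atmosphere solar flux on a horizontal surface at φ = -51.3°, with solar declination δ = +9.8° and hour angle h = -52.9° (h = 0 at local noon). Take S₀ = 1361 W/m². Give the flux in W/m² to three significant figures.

cos θ_z = sin φ sin δ + cos φ cos δ cos h = -0.132837 + 0.371648 = 0.238811.
Flux = S₀ · cos θ_z = 1361 × 0.238811 = 325.0 W/m².

325 W/m²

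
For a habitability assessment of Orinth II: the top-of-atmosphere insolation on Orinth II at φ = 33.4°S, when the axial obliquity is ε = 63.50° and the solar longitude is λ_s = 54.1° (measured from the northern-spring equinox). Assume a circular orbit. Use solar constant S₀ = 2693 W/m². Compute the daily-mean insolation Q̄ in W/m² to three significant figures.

Solar declination: sin δ = sin ε · sin λ_s = sin 63.50° × sin 54.1° = 0.72493, so δ = +46.463°.
cos H₀ = −tan(-33.4°) tan(+46.463°) = 0.6940, H₀ = 0.8038 rad.
Bracket: H₀ sin φ sin δ + cos φ cos δ sin H₀ = 0.8038×-0.55048×0.72493 + 0.83485×0.68882×0.72002 = -0.320764 + 0.414056 = 0.093292.
Q̄ = (S₀/π) × [bracket] = (2693/π) × 0.093292 = 79.97 W/m².

Q̄ ≈ 80.0 W/m²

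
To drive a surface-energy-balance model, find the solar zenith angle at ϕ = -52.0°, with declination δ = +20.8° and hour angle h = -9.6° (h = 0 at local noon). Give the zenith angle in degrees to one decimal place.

cos θ_z = sin ϕ sin δ + cos ϕ cos δ cos h = -0.279828 + 0.567476 = 0.287648.
θ_z = arccos(0.287648) = 73.3°.

θ_z = 73.3°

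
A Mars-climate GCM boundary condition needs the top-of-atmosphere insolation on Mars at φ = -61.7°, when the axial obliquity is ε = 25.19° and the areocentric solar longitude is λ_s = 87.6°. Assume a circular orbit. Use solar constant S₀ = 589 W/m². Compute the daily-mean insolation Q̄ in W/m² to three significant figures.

Q̄ ≈ 3.47 W/m²

sin δ = sin 25.19° × sin 87.6° = 0.42525, so δ = +25.166°.
cos H₀ = −tan(-61.7°) tan(+25.166°) = 0.8726, H₀ = 0.5103 rad.
Bracket: H₀ sin φ sin δ + cos φ cos δ sin H₀ = 0.5103×-0.88048×0.42525 + 0.47409×0.90508×0.48843 = -0.191069 + 0.209580 = 0.018511.
Q̄ = (S₀/π) × [bracket] = (589/π) × 0.018511 = 3.471 W/m².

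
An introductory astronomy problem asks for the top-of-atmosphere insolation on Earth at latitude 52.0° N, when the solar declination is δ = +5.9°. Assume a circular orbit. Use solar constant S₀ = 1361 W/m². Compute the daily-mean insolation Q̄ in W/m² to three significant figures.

cos H₀ = −tan(+52.0°) tan(+5.900°) = -0.1323, H₀ = 1.7035 rad.
Bracket: H₀ sin φ sin δ + cos φ cos δ sin H₀ = 1.7035×0.78801×0.10279 + 0.61566×0.99470×0.99121 = 0.137983 + 0.607014 = 0.744997.
Q̄ = (S₀/π) × [bracket] = (1361/π) × 0.744997 = 322.7 W/m².

Q̄ ≈ 323 W/m²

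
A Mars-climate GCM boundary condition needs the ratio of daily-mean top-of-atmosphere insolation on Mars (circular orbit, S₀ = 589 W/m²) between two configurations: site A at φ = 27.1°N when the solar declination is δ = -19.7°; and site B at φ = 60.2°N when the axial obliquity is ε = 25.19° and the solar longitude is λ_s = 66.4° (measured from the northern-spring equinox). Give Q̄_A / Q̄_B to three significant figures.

Q̄_A / Q̄_B ≈ 0.545

— Configuration A (φ=+27.1°):
cos H₀ = −tan(+27.1°) tan(-19.700°) = 0.1832, H₀ = 1.3865 rad.
Bracket: H₀ sin φ sin δ + cos φ cos δ sin H₀ = 1.3865×0.45554×-0.33710 + 0.89021×0.94147×0.98307 = -0.212914 + 0.823917 = 0.611003.
Q̄ = (S₀/π) × [bracket] = (589/π) × 0.611003 = 114.55 W/m².
— Configuration B (φ=+60.2°):
Solar declination: sin δ = sin ε · sin λ_s = sin 25.19° × sin 66.4° = 0.39002, so δ = +22.956°.
cos H₀ = −tan(+60.2°) tan(+22.956°) = -0.7396, H₀ = 2.4033 rad.
Bracket: H₀ sin φ sin δ + cos φ cos δ sin H₀ = 2.4033×0.86777×0.39002 + 0.49697×0.92080×0.67306 = 0.813391 + 0.307999 = 1.121390.
Q̄ = (S₀/π) × [bracket] = (589/π) × 1.121390 = 210.24 W/m².
Ratio Q̄_A / Q̄_B = 114.55 / 210.24 = 0.5449.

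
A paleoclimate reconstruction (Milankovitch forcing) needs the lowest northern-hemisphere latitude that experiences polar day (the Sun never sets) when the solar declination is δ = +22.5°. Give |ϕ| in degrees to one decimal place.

|ϕ| = 67.5°

Polar day requires cos h₀ = −tan ϕ tan δ ≤ −1, i.e. tan ϕ tan δ ≥ 1.
The boundary is |tan ϕ| · |tan δ| = 1, so |ϕ| = 90° − |δ| = 90° − 22.5° = 67.5° in the northern hemisphere.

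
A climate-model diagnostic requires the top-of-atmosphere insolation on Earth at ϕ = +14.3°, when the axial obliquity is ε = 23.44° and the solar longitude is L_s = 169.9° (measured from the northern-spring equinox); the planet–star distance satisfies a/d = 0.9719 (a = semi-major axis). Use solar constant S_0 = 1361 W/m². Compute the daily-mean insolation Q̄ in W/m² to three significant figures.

Q̄ ≈ 407 W/m²

Solar declination: sin δ = sin ε · sin L_s = sin 23.44° × sin 169.9° = 0.06976, so δ = +4.000°.
cos h₀ = −tan(+14.3°) tan(+4.000°) = -0.0178, h₀ = 1.5886 rad.
Bracket: h₀ sin ϕ sin δ + cos ϕ cos δ sin h₀ = 1.5886×0.24700×0.06976 + 0.96902×0.99756×0.99984 = 0.027373 + 0.966501 = 0.993874.
Inverse-square distance factor (a/d)² = 0.9719² = 0.944590.
Q̄ = (S_0/π) × 0.944590 × [bracket] = (1361/π) × 0.944590 × 0.993874 = 406.7 W/m².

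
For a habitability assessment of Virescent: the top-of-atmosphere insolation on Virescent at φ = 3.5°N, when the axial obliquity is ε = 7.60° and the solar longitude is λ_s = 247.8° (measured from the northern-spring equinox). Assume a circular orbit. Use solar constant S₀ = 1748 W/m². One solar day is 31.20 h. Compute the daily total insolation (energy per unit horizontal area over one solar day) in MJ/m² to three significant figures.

61.2 MJ/m²

Solar declination: sin δ = sin ε · sin λ_s = sin 7.60° × sin 247.8° = -0.12245, so δ = -7.034°.
cos H₀ = −tan(+3.5°) tan(-7.034°) = 0.0075, H₀ = 1.5632 rad.
Bracket: H₀ sin φ sin δ + cos φ cos δ sin H₀ = 1.5632×0.06105×-0.12245 + 0.99813×0.99247×0.99997 = -0.011686 + 0.990584 = 0.978898.
Q̄ = (S₀/π) × [bracket] = (1748/π) × 0.978898 = 544.66 W/m².
Daily total = Q̄ × 31.20 h × 3600 s/h = 544.66 × 31.20 × 3600 / 10⁶ = 61.18 MJ/m².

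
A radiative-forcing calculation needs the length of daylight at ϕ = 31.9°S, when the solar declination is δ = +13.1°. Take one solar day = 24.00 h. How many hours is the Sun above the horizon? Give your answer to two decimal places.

10.89 h

cos h₀ = −tan ϕ · tan δ = −tan(-31.9°) × tan(+13.100°) = 0.1448, so h₀ = 1.4254 rad = 81.67°.
Daylight = 2h₀/(2π) × 24.00 h = (1.4254/π) × 24.00 = 10.89 h.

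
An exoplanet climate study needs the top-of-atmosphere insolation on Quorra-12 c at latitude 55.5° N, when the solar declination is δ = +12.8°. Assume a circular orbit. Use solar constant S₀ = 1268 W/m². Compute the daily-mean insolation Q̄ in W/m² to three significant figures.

Q̄ ≈ 351 W/m²

cos H₀ = −tan(+55.5°) tan(+12.800°) = -0.3306, H₀ = 1.9077 rad.
Bracket: H₀ sin φ sin δ + cos φ cos δ sin H₀ = 1.9077×0.82413×0.22155 + 0.56641×0.97515×0.94378 = 0.348319 + 0.521282 = 0.869601.
Q̄ = (S₀/π) × [bracket] = (1268/π) × 0.869601 = 351.0 W/m².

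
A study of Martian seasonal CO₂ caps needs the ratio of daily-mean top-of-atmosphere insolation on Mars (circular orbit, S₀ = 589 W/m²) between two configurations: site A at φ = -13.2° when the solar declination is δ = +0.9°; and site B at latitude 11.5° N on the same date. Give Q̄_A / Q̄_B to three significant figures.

Q̄_A / Q̄_B ≈ 0.983

— Configuration A (φ=-13.2°):
cos H₀ = −tan(-13.2°) tan(+0.900°) = 0.0037, H₀ = 1.5671 rad.
Bracket: H₀ sin φ sin δ + cos φ cos δ sin H₀ = 1.5671×-0.22835×0.01571 + 0.97358×0.99988×0.99999 = -0.005622 + 0.973453 = 0.967831.
Q̄ = (S₀/π) × [bracket] = (589/π) × 0.967831 = 181.45 W/m².
— Configuration B (φ=+11.5°):
cos H₀ = −tan(+11.5°) tan(+0.900°) = -0.0032, H₀ = 1.5740 rad.
Bracket: H₀ sin φ sin δ + cos φ cos δ sin H₀ = 1.5740×0.19937×0.01571 + 0.97992×0.99988×0.99999 = 0.004930 + 0.979793 = 0.984723.
Q̄ = (S₀/π) × [bracket] = (589/π) × 0.984723 = 184.62 W/m².
Ratio Q̄_A / Q̄_B = 181.45 / 184.62 = 0.9828.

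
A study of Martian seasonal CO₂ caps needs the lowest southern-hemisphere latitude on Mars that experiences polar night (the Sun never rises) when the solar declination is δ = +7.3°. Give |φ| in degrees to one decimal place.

Polar night requires cos H₀ = −tan φ tan δ ≥ 1, i.e. tan φ tan δ ≤ −1.
The boundary is |tan φ| · |tan δ| = 1, so |φ| = 90° − |δ| = 90° − 7.3° = 82.7° in the southern hemisphere.

|φ| = 82.7°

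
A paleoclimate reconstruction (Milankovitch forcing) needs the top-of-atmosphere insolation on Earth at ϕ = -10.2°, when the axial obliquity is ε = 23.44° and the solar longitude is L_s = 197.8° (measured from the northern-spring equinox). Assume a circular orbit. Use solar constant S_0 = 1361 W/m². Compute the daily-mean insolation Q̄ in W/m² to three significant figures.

Q̄ ≈ 438 W/m²

Solar declination: sin δ = sin ε · sin L_s = sin 23.44° × sin 197.8° = -0.12160, so δ = -6.985°.
cos h₀ = −tan(-10.2°) tan(-6.985°) = -0.0220, h₀ = 1.5928 rad.
Bracket: h₀ sin ϕ sin δ + cos ϕ cos δ sin h₀ = 1.5928×-0.17708×-0.12160 + 0.98420×0.99258×0.99976 = 0.034298 + 0.976663 = 1.010961.
Q̄ = (S_0/π) × [bracket] = (1361/π) × 1.010961 = 438.0 W/m².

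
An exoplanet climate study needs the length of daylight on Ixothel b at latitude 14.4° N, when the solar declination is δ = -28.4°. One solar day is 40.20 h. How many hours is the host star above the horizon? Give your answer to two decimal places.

cos H₀ = −tan φ · tan δ = −tan(+14.4°) × tan(-28.400°) = 0.1388, so H₀ = 1.4315 rad = 82.02°.
Daylight = 2H₀/(2π) × 40.20 h = (1.4315/π) × 40.20 = 18.32 h.

18.32 h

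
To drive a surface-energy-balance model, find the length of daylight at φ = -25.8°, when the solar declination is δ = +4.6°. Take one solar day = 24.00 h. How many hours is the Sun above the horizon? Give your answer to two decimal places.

cos H₀ = −tan φ · tan δ = −tan(-25.8°) × tan(+4.600°) = 0.0389, so H₀ = 1.5319 rad = 87.77°.
Daylight = 2H₀/(2π) × 24.00 h = (1.5319/π) × 24.00 = 11.70 h.

11.70 h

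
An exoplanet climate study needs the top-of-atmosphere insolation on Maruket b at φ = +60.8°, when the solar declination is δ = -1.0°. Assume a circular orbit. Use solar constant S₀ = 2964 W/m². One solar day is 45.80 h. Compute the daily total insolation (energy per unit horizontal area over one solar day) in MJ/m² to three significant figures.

72.2 MJ/m²

cos H₀ = −tan(+60.8°) tan(-1.000°) = 0.0312, H₀ = 1.5396 rad.
Bracket: H₀ sin φ sin δ + cos φ cos δ sin H₀ = 1.5396×0.87292×-0.01745 + 0.48786×0.99985×0.99951 = -0.023452 + 0.487548 = 0.464096.
Q̄ = (S₀/π) × [bracket] = (2964/π) × 0.464096 = 437.86 W/m².
Daily total = Q̄ × 45.80 h × 3600 s/h = 437.86 × 45.80 × 3600 / 10⁶ = 72.19 MJ/m².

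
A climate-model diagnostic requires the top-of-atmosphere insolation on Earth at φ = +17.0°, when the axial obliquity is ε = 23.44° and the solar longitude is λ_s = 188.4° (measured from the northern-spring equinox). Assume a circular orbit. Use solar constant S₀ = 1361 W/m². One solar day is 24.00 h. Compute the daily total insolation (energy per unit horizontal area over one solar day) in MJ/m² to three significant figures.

34.7 MJ/m²

Solar declination: sin δ = sin ε · sin λ_s = sin 23.44° × sin 188.4° = -0.05811, so δ = -3.331°.
cos H₀ = −tan(+17.0°) tan(-3.331°) = 0.0178, H₀ = 1.5530 rad.
Bracket: H₀ sin φ sin δ + cos φ cos δ sin H₀ = 1.5530×0.29237×-0.05811 + 0.95630×0.99831×0.99984 = -0.026385 + 0.954531 = 0.928146.
Q̄ = (S₀/π) × [bracket] = (1361/π) × 0.928146 = 402.09 W/m².
Daily total = Q̄ × 24.00 h × 3600 s/h = 402.09 × 24.00 × 3600 / 10⁶ = 34.74 MJ/m².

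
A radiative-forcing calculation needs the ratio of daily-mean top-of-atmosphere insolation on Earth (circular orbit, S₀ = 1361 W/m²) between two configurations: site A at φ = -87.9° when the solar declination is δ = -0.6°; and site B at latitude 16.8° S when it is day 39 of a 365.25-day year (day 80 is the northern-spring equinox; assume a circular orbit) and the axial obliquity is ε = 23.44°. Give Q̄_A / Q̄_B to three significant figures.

— Configuration A (φ=-87.9°):
cos H₀ = −tan(-87.9°) tan(-0.600°) = -0.2856, H₀ = 1.8604 rad.
Bracket: H₀ sin φ sin δ + cos φ cos δ sin H₀ = 1.8604×-0.99933×-0.01047 + 0.03664×0.99995×0.95835 = 0.019465 + 0.035112 = 0.054577.
Q̄ = (S₀/π) × [bracket] = (1361/π) × 0.054577 = 23.644 W/m².
— Configuration B (φ=-16.8°):
Solar longitude: λ_s = 360° × (39 − 80)/365.25 = -40.411°, i.e. -40.411° + 360° = 319.589°.
sin δ = sin 23.44° × sin 319.589° = -0.25787, so δ = -14.944°.
cos H₀ = −tan(-16.8°) tan(-14.944°) = -0.0806, H₀ = 1.6515 rad.
Bracket: H₀ sin φ sin δ + cos φ cos δ sin H₀ = 1.6515×-0.28903×-0.25787 + 0.95732×0.96618×0.99675 = 0.123090 + 0.921937 = 1.045027.
Q̄ = (S₀/π) × [bracket] = (1361/π) × 1.045027 = 452.73 W/m².
Ratio Q̄_A / Q̄_B = 23.644 / 452.73 = 0.05223.

Q̄_A / Q̄_B ≈ 0.0522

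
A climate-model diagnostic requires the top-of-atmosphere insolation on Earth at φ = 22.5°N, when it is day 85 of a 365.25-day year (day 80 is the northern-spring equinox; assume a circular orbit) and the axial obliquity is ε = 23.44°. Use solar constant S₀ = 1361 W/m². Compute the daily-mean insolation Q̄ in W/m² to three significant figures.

Solar longitude: λ_s = 360° × (85 − 80)/365.25 = 4.928°.
sin δ = sin 23.44° × sin 4.928° = 0.03417, so δ = +1.958°.
cos H₀ = −tan(+22.5°) tan(+1.958°) = -0.0142, H₀ = 1.5850 rad.
Bracket: H₀ sin φ sin δ + cos φ cos δ sin H₀ = 1.5850×0.38268×0.03417 + 0.92388×0.99942×0.99990 = 0.020726 + 0.923252 = 0.943978.
Q̄ = (S₀/π) × [bracket] = (1361/π) × 0.943978 = 408.9 W/m².

Q̄ ≈ 409 W/m²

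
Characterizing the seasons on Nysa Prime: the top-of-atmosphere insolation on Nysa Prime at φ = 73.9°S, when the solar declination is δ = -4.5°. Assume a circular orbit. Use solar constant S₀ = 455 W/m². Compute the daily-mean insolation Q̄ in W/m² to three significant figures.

cos H₀ = −tan(-73.9°) tan(-4.500°) = -0.2727, H₀ = 1.8470 rad.
Bracket: H₀ sin φ sin δ + cos φ cos δ sin H₀ = 1.8470×-0.96078×-0.07846 + 0.27731×0.99692×0.96211 = 0.139232 + 0.265981 = 0.405213.
Q̄ = (S₀/π) × [bracket] = (455/π) × 0.405213 = 58.69 W/m².

Q̄ ≈ 58.7 W/m²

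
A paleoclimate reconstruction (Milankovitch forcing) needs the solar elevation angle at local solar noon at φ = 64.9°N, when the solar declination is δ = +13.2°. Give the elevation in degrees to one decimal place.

At local noon the hour angle is zero, so the zenith angle equals |φ − δ| = |+64.9° − (+13.200°)| = 51.700°.
Elevation = 90° − 51.700° = 38.3°.

38.3°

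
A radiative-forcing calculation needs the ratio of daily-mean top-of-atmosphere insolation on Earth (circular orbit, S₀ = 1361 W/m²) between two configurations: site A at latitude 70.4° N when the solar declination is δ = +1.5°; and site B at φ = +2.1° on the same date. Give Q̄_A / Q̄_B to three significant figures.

— Configuration A (φ=+70.4°):
cos H₀ = −tan(+70.4°) tan(+1.500°) = -0.0735, H₀ = 1.6444 rad.
Bracket: H₀ sin φ sin δ + cos φ cos δ sin H₀ = 1.6444×0.94206×0.02618 + 0.33545×0.99966×0.99729 = 0.040556 + 0.334427 = 0.374983.
Q̄ = (S₀/π) × [bracket] = (1361/π) × 0.374983 = 162.45 W/m².
— Configuration B (φ=+2.1°):
cos H₀ = −tan(+2.1°) tan(+1.500°) = -0.0010, H₀ = 1.5718 rad.
Bracket: H₀ sin φ sin δ + cos φ cos δ sin H₀ = 1.5718×0.03664×0.02618 + 0.99933×0.99966×1.00000 = 0.001508 + 0.998990 = 1.000498.
Q̄ = (S₀/π) × [bracket] = (1361/π) × 1.000498 = 433.44 W/m².
Ratio Q̄_A / Q̄_B = 162.45 / 433.44 = 0.3748.

Q̄_A / Q̄_B ≈ 0.375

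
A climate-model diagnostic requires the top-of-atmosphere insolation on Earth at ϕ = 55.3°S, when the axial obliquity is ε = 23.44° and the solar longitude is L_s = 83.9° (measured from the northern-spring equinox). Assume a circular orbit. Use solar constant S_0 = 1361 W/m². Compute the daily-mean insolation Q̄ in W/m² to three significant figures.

Solar declination: sin δ = sin ε · sin L_s = sin 23.44° × sin 83.9° = 0.39554, so δ = +23.299°.
cos h₀ = −tan(-55.3°) tan(+23.299°) = 0.6219, h₀ = 0.8996 rad.
Bracket: h₀ sin ϕ sin δ + cos ϕ cos δ sin h₀ = 0.8996×-0.82214×0.39554 + 0.56928×0.91845×0.78306 = -0.292540 + 0.409427 = 0.116887.
Q̄ = (S_0/π) × [bracket] = (1361/π) × 0.116887 = 50.64 W/m².

Q̄ ≈ 50.6 W/m²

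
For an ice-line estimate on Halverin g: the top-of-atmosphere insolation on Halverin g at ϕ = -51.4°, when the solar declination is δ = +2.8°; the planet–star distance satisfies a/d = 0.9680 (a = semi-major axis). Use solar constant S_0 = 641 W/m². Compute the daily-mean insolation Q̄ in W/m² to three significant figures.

Q̄ ≈ 108 W/m²

cos h₀ = −tan(-51.4°) tan(+2.800°) = 0.0613, h₀ = 1.5095 rad.
Bracket: h₀ sin ϕ sin δ + cos ϕ cos δ sin h₀ = 1.5095×-0.78152×0.04885 + 0.62388×0.99881×0.99812 = -0.057629 + 0.621966 = 0.564337.
Inverse-square distance factor (a/d)² = 0.9680² = 0.937024.
Q̄ = (S_0/π) × 0.937024 × [bracket] = (641/π) × 0.937024 × 0.564337 = 107.9 W/m².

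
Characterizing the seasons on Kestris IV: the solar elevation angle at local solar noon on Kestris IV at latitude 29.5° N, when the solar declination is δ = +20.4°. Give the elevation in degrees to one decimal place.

At local noon the hour angle is zero, so the zenith angle equals |ϕ − δ| = |+29.5° − (+20.400°)| = 9.100°.
Elevation = 90° − 9.100° = 80.9°.

80.9°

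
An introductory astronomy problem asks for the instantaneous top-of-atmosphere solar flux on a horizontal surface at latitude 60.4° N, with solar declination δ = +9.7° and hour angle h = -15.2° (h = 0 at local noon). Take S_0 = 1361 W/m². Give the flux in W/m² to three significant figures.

cos θ_z = sin ϕ sin δ + cos ϕ cos δ cos h = 0.146501 + 0.469847 = 0.616348.
Flux = S_0 · cos θ_z = 1361 × 0.616348 = 838.8 W/m².

839 W/m²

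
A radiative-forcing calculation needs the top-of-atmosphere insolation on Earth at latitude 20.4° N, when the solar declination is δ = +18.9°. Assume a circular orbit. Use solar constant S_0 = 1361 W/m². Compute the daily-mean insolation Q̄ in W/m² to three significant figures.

Q̄ ≈ 464 W/m²

cos h₀ = −tan(+20.4°) tan(+18.900°) = -0.1273, h₀ = 1.6985 rad.
Bracket: h₀ sin ϕ sin δ + cos ϕ cos δ sin h₀ = 1.6985×0.34857×0.32392 + 0.93728×0.94609×0.99186 = 0.191776 + 0.879533 = 1.071309.
Q̄ = (S_0/π) × [bracket] = (1361/π) × 1.071309 = 464.1 W/m².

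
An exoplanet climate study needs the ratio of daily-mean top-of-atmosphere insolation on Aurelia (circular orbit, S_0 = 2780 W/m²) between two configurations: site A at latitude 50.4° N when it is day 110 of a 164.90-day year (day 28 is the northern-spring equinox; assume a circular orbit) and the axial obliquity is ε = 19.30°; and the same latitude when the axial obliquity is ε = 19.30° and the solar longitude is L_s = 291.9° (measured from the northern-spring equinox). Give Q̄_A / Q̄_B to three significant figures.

Q̄_A / Q̄_B ≈ 2.28

— Configuration A (ϕ=+50.4°):
Solar longitude: L_s = 360° × (110 − 28)/164.90 = 179.018°.
sin δ = sin 19.30° × sin 179.018° = 0.00567, so δ = +0.325°.
cos h₀ = −tan(+50.4°) tan(+0.325°) = -0.0069, h₀ = 1.5776 rad.
Bracket: h₀ sin ϕ sin δ + cos ϕ cos δ sin h₀ = 1.5776×0.77051×0.00567 + 0.63742×0.99998×0.99998 = 0.006892 + 0.637395 = 0.644287.
Q̄ = (S_0/π) × [bracket] = (2780/π) × 0.644287 = 570.13 W/m².
— Configuration B (ϕ=+50.4°):
Solar declination: sin δ = sin ε · sin L_s = sin 19.30° × sin 291.9° = -0.30666, so δ = -17.858°.
cos h₀ = −tan(+50.4°) tan(-17.858°) = 0.3895, h₀ = 1.1708 rad.
Bracket: h₀ sin ϕ sin δ + cos ϕ cos δ sin h₀ = 1.1708×0.77051×-0.30666 + 0.63742×0.95182×0.92104 = -0.276642 + 0.558803 = 0.282161.
Q̄ = (S_0/π) × [bracket] = (2780/π) × 0.282161 = 249.68 W/m².
Ratio Q̄_A / Q̄_B = 570.13 / 249.68 = 2.283.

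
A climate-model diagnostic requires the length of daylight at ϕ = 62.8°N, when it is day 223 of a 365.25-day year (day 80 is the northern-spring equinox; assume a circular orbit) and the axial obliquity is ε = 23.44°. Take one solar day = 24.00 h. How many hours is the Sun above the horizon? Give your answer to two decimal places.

16.03 h

Solar longitude: L_s = 360° × (223 − 80)/365.25 = 140.945°.
sin δ = sin 23.44° × sin 140.945° = 0.25064, so δ = +14.515°.
cos h₀ = −tan ϕ · tan δ = −tan(+62.8°) × tan(+14.515°) = -0.5038, so h₀ = 2.0987 rad = 120.25°.
Daylight = 2h₀/(2π) × 24.00 h = (2.0987/π) × 24.00 = 16.03 h.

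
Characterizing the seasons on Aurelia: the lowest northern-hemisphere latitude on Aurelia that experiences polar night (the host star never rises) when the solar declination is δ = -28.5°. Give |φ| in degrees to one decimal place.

|φ| = 61.5°

Polar night requires cos H₀ = −tan φ tan δ ≥ 1, i.e. tan φ tan δ ≤ −1.
The boundary is |tan φ| · |tan δ| = 1, so |φ| = 90° − |δ| = 90° − 28.5° = 61.5° in the northern hemisphere.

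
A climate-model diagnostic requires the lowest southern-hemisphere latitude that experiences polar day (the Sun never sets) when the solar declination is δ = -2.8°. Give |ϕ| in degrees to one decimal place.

Polar day requires cos h₀ = −tan ϕ tan δ ≤ −1, i.e. tan ϕ tan δ ≥ 1.
The boundary is |tan ϕ| · |tan δ| = 1, so |ϕ| = 90° − |δ| = 90° − 2.8° = 87.2° in the southern hemisphere.

|ϕ| = 87.2°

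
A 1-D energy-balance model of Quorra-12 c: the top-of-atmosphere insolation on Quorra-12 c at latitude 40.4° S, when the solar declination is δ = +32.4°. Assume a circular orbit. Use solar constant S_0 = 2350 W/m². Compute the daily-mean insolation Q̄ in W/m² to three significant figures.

Q̄ ≈ 145 W/m²

cos h₀ = −tan(-40.4°) tan(+32.400°) = 0.5401, h₀ = 1.0002 rad.
Bracket: h₀ sin ϕ sin δ + cos ϕ cos δ sin h₀ = 1.0002×-0.64812×0.53583 + 0.76154×0.84433×0.84160 = -0.347352 + 0.541141 = 0.193789.
Q̄ = (S_0/π) × [bracket] = (2350/π) × 0.193789 = 145.0 W/m².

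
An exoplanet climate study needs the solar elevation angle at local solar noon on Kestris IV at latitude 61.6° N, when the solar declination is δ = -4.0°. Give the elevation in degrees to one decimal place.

At local noon the hour angle is zero, so the zenith angle equals |φ − δ| = |+61.6° − (-4.000°)| = 65.600°.
Elevation = 90° − 65.600° = 24.4°.

24.4°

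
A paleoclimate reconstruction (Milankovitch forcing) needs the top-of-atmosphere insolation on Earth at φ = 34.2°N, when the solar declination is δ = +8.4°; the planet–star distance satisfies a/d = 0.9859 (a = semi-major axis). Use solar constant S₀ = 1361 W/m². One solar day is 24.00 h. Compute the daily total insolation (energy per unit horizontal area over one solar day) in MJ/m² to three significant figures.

cos H₀ = −tan(+34.2°) tan(+8.400°) = -0.1004, H₀ = 1.6713 rad.
Bracket: H₀ sin φ sin δ + cos φ cos δ sin H₀ = 1.6713×0.56208×0.14608 + 0.82708×0.98927×0.99495 = 0.137228 + 0.814073 = 0.951301.
Inverse-square distance factor (a/d)² = 0.9859² = 0.971999.
Q̄ = (S₀/π) × 0.971999 × [bracket] = (1361/π) × 0.971999 × 0.951301 = 400.58 W/m².
Daily total = Q̄ × 24.00 h × 3600 s/h = 400.58 × 24.00 × 3600 / 10⁶ = 34.61 MJ/m².

34.6 MJ/m²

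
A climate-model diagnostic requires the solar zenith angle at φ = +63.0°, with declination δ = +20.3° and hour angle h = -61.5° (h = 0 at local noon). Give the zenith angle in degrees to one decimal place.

θ_z = 59.2°

cos θ_z = sin φ sin δ + cos φ cos δ cos h = 0.309122 + 0.203171 = 0.512293.
θ_z = arccos(0.512293) = 59.2°.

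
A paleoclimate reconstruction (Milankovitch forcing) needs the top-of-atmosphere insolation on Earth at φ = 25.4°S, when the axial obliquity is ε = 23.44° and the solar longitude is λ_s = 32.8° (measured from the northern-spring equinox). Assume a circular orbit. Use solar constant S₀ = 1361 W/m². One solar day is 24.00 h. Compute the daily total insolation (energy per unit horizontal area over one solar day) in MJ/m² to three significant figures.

Solar declination: sin δ = sin ε · sin λ_s = sin 23.44° × sin 32.8° = 0.21549, so δ = +12.444°.
cos H₀ = −tan(-25.4°) tan(+12.444°) = 0.1048, H₀ = 1.4658 rad.
Bracket: H₀ sin φ sin δ + cos φ cos δ sin H₀ = 1.4658×-0.42894×0.21549 + 0.90334×0.97651×0.99450 = -0.135487 + 0.877269 = 0.741782.
Q̄ = (S₀/π) × [bracket] = (1361/π) × 0.741782 = 321.35 W/m².
Daily total = Q̄ × 24.00 h × 3600 s/h = 321.35 × 24.00 × 3600 / 10⁶ = 27.76 MJ/m².

27.8 MJ/m²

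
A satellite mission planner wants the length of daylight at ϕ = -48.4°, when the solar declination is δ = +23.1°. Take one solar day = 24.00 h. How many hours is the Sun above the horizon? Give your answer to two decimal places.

cos h₀ = −tan ϕ · tan δ = −tan(-48.4°) × tan(+23.100°) = 0.4804, so h₀ = 1.0697 rad = 61.29°.
Daylight = 2h₀/(2π) × 24.00 h = (1.0697/π) × 24.00 = 8.17 h.

8.17 h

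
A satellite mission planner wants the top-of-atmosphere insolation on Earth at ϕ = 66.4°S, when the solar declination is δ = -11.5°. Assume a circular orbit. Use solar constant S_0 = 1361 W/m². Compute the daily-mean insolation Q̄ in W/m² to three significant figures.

Q̄ ≈ 313 W/m²

cos h₀ = −tan(-66.4°) tan(-11.500°) = -0.4657, h₀ = 2.0552 rad.
Bracket: h₀ sin ϕ sin δ + cos ϕ cos δ sin h₀ = 2.0552×-0.91636×-0.19937 + 0.40035×0.97992×0.88495 = 0.375474 + 0.347176 = 0.722650.
Q̄ = (S_0/π) × [bracket] = (1361/π) × 0.722650 = 313.1 W/m².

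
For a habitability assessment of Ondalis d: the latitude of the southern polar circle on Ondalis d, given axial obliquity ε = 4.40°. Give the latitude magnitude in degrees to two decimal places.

The polar circle is the lowest latitude that experiences at least one full rotation of continuous darkness at the northern-summer solstice; it lies at |φ| = 90° − ε = 90° − 4.40° = 85.60°.

85.60°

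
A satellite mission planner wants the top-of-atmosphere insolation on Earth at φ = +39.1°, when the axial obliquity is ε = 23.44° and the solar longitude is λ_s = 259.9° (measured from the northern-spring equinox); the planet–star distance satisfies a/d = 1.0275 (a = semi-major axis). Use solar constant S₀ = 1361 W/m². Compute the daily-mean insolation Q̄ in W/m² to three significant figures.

Q̄ ≈ 169 W/m²

Solar declination: sin δ = sin ε · sin λ_s = sin 23.44° × sin 259.9° = -0.39162, so δ = -23.056°.
cos H₀ = −tan(+39.1°) tan(-23.056°) = 0.3459, H₀ = 1.2176 rad.
Bracket: H₀ sin φ sin δ + cos φ cos δ sin H₀ = 1.2176×0.63068×-0.39162 + 0.77605×0.92013×0.93827 = -0.300731 + 0.669988 = 0.369257.
Inverse-square distance factor (a/d)² = 1.0275² = 1.055756.
Q̄ = (S₀/π) × 1.055756 × [bracket] = (1361/π) × 1.055756 × 0.369257 = 168.9 W/m².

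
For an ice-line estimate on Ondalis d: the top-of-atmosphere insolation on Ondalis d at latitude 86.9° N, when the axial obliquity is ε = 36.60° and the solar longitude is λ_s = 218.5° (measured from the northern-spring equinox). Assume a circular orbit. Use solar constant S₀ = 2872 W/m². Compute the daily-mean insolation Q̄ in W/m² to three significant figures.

Solar declination: sin δ = sin ε · sin λ_s = sin 36.60° × sin 218.5° = -0.37116, so δ = -21.787°.
cos H₀ = −tan(+86.9°) tan(-21.787°) = 7.3804 ≥ 1 ⇒ polar night, H₀ = 0 and Q̄ = 0.

Q̄ ≈ 0.00 W/m²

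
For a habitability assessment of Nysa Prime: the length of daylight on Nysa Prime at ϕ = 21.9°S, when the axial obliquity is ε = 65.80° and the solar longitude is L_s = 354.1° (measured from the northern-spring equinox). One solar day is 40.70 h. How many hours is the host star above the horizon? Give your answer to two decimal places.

Solar declination: sin δ = sin ε · sin L_s = sin 65.80° × sin 354.1° = -0.09376, so δ = -5.380°.
cos h₀ = −tan ϕ · tan δ = −tan(-21.9°) × tan(-5.380°) = -0.0379, so h₀ = 1.6087 rad = 92.17°.
Daylight = 2h₀/(2π) × 40.70 h = (1.6087/π) × 40.70 = 20.84 h.

20.84 h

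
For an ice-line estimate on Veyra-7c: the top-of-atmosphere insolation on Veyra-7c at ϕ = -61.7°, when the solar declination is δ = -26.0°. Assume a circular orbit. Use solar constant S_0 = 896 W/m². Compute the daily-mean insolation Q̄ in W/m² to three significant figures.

Q̄ ≈ 349 W/m²

cos h₀ = −tan(-61.7°) tan(-26.000°) = -0.9058, h₀ = 2.7041 rad.
Bracket: h₀ sin ϕ sin δ + cos ϕ cos δ sin h₀ = 2.7041×-0.88048×-0.43837 + 0.47409×0.89879×0.42367 = 1.043718 + 0.180529 = 1.224247.
Q̄ = (S_0/π) × [bracket] = (896/π) × 1.224247 = 349.2 W/m².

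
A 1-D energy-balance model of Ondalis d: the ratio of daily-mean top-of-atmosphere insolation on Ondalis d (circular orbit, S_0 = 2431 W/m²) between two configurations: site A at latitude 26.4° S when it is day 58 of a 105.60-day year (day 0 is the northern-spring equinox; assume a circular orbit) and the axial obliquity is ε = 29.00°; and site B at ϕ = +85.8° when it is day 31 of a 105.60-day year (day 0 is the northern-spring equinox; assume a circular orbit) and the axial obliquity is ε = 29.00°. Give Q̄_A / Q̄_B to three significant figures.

Q̄_A / Q̄_B ≈ 0.678

— Configuration A (ϕ=-26.4°):
Solar longitude: L_s = 360° × (58 − 0)/105.60 = 197.727°.
sin δ = sin 29.00° × sin 197.727° = -0.14762, so δ = -8.489°.
cos h₀ = −tan(-26.4°) tan(-8.489°) = -0.0741, h₀ = 1.6450 rad.
Bracket: h₀ sin ϕ sin δ + cos ϕ cos δ sin h₀ = 1.6450×-0.44464×-0.14762 + 0.89571×0.98904×0.99725 = 0.107974 + 0.883457 = 0.991431.
Q̄ = (S_0/π) × [bracket] = (2431/π) × 0.991431 = 767.18 W/m².
— Configuration B (ϕ=+85.8°):
Solar longitude: L_s = 360° × (31 − 0)/105.60 = 105.682°.
sin δ = sin 29.00° × sin 105.682° = 0.46676, so δ = +27.824°.
cos h₀ = −tan(+85.8°) tan(+27.824°) = -7.1871 ≤ −1 ⇒ polar day, h₀ = π.
Bracket: h₀ sin ϕ sin δ + cos ϕ cos δ sin h₀ = 3.1416×0.99731×0.46676 + 0.07324×0.88438×0.00000 = 1.462429 + 0.000000 = 1.462429.
Q̄ = (S_0/π) × [bracket] = (2431/π) × 1.462429 = 1131.6 W/m².
Ratio Q̄_A / Q̄_B = 767.18 / 1131.6 = 0.6780.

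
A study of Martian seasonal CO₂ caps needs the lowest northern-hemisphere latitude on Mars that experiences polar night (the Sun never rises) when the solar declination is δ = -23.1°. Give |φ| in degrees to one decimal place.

|φ| = 66.9°

Polar night requires cos H₀ = −tan φ tan δ ≥ 1, i.e. tan φ tan δ ≤ −1.
The boundary is |tan φ| · |tan δ| = 1, so |φ| = 90° − |δ| = 90° − 23.1° = 66.9° in the northern hemisphere.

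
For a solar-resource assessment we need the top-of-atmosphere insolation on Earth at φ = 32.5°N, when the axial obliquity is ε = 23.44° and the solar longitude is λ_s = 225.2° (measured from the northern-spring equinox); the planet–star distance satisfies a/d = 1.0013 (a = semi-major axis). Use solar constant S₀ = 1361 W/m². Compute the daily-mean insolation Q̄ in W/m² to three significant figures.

Solar declination: sin δ = sin ε · sin λ_s = sin 23.44° × sin 225.2° = -0.28226, so δ = -16.395°.
cos H₀ = −tan(+32.5°) tan(-16.395°) = 0.1874, H₀ = 1.3822 rad.
Bracket: H₀ sin φ sin δ + cos φ cos δ sin H₀ = 1.3822×0.53730×-0.28226 + 0.84339×0.95934×0.98228 = -0.209622 + 0.794761 = 0.585139.
Inverse-square distance factor (a/d)² = 1.0013² = 1.002602.
Q̄ = (S₀/π) × 1.002602 × [bracket] = (1361/π) × 1.002602 × 0.585139 = 254.2 W/m².

Q̄ ≈ 254 W/m²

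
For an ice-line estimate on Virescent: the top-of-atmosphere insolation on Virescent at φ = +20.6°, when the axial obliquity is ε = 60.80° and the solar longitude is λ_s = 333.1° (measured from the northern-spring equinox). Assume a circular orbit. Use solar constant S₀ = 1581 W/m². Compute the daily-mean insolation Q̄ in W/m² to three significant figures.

Q̄ ≈ 329 W/m²

Solar declination: sin δ = sin ε · sin λ_s = sin 60.80° × sin 333.1° = -0.39494, so δ = -23.262°.
cos H₀ = −tan(+20.6°) tan(-23.262°) = 0.1616, H₀ = 1.4085 rad.
Bracket: H₀ sin φ sin δ + cos φ cos δ sin H₀ = 1.4085×0.35184×-0.39494 + 0.93606×0.91871×0.98686 = -0.195719 + 0.848668 = 0.652949.
Q̄ = (S₀/π) × [bracket] = (1581/π) × 0.652949 = 328.6 W/m².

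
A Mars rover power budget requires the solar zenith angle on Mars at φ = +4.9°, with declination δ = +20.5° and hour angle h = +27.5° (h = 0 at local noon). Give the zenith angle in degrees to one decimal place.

θ_z = 30.9°

cos θ_z = sin φ sin δ + cos φ cos δ cos h = 0.029914 + 0.827802 = 0.857716.
θ_z = arccos(0.857716) = 30.9°.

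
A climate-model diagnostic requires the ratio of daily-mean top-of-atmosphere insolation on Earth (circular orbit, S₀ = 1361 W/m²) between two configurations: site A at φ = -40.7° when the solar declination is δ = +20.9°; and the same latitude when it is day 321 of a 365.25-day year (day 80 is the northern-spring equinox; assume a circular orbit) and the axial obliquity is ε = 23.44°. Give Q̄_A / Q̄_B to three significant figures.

— Configuration A (φ=-40.7°):
cos H₀ = −tan(-40.7°) tan(+20.900°) = 0.3285, H₀ = 1.2361 rad.
Bracket: H₀ sin φ sin δ + cos φ cos δ sin H₀ = 1.2361×-0.65210×0.35674 + 0.75813×0.93420×0.94452 = -0.287554 + 0.668952 = 0.381398.
Q̄ = (S₀/π) × [bracket] = (1361/π) × 0.381398 = 165.23 W/m².
— Configuration B (φ=-40.7°):
Solar longitude: λ_s = 360° × (321 − 80)/365.25 = 237.536°.
sin δ = sin 23.44° × sin 237.536° = -0.33563, so δ = -19.611°.
cos H₀ = −tan(-40.7°) tan(-19.611°) = -0.3065, H₀ = 1.8823 rad.
Bracket: H₀ sin φ sin δ + cos φ cos δ sin H₀ = 1.8823×-0.65210×-0.33563 + 0.75813×0.94200×0.95188 = 0.411968 + 0.679793 = 1.091761.
Q̄ = (S₀/π) × [bracket] = (1361/π) × 1.091761 = 472.97 W/m².
Ratio Q̄_A / Q̄_B = 165.23 / 472.97 = 0.3493.

Q̄_A / Q̄_B ≈ 0.349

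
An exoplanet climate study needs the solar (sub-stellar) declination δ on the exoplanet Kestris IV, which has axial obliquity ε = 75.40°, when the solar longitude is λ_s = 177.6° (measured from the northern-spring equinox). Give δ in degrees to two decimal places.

δ = +2.32°

sin δ = sin ε · sin λ_s = sin 75.40° × sin 177.6° = 0.040523.
δ = arcsin(0.040523) = +2.32°.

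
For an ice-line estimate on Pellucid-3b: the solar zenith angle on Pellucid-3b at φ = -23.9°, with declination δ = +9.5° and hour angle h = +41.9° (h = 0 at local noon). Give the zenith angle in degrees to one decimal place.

cos θ_z = sin φ sin δ + cos φ cos δ cos h = -0.066868 + 0.671157 = 0.604289.
θ_z = arccos(0.604289) = 52.8°.

θ_z = 52.8°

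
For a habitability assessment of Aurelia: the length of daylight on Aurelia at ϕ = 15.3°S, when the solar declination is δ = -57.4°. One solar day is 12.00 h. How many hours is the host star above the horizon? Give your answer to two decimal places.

7.69 h

cos h₀ = −tan ϕ · tan δ = −tan(-15.3°) × tan(-57.400°) = -0.4278, so h₀ = 2.0128 rad = 115.33°.
Daylight = 2h₀/(2π) × 12.00 h = (2.0128/π) × 12.00 = 7.69 h.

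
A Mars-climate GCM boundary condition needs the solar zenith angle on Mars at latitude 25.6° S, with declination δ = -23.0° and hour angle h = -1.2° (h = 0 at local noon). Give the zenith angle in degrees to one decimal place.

θ_z = 2.8°

cos θ_z = sin φ sin δ + cos φ cos δ cos h = 0.168829 + 0.829959 = 0.998788.
θ_z = arccos(0.998788) = 2.8°.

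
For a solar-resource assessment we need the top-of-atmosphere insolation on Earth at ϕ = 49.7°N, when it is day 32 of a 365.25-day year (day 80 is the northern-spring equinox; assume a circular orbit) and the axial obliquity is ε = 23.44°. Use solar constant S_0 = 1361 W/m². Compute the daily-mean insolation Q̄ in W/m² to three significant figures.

Q̄ ≈ 134 W/m²

Solar longitude: L_s = 360° × (32 − 80)/365.25 = -47.310°, i.e. -47.310° + 360° = 312.690°.
sin δ = sin 23.44° × sin 312.690° = -0.29239, so δ = -17.001°.
cos h₀ = −tan(+49.7°) tan(-17.001°) = 0.3605, h₀ = 1.2020 rad.
Bracket: h₀ sin ϕ sin δ + cos ϕ cos δ sin h₀ = 1.2020×0.76267×-0.29239 + 0.64679×0.95630×0.93275 = -0.268042 + 0.576929 = 0.308887.
Q̄ = (S_0/π) × [bracket] = (1361/π) × 0.308887 = 133.8 W/m².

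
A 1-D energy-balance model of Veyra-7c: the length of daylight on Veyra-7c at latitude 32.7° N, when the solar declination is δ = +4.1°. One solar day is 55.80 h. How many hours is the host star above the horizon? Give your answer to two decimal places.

cos h₀ = −tan ϕ · tan δ = −tan(+32.7°) × tan(+4.100°) = -0.0460, so h₀ = 1.6168 rad = 92.64°.
Daylight = 2h₀/(2π) × 55.80 h = (1.6168/π) × 55.80 = 28.72 h.

28.72 h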